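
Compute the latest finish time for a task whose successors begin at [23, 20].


LF = min of all successor start times
Successors start at: [23, 20]
LF = min(23, 20)
= 20


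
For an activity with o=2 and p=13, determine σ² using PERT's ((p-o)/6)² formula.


σ² = ((p - o) / 6)² = (p - o)² / 36
= (13 - 2)² / 36
= 11² / 36
= 121 / 36
= 3.3611


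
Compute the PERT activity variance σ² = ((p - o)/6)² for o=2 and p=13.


σ² = ((p - o) / 6)² = (p - o)² / 36
= (13 - 2)² / 36
= 11² / 36
= 121 / 36
= 3.3611


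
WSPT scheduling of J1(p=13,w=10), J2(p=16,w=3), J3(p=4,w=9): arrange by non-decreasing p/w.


WSPT (Smith's rule): sort by p/w ascending
  J3: p/w = 4/9 = 0.444
  J1: p/w = 13/10 = 1.300
  J2: p/w = 16/3 = 5.333
Order: J3 → J1 → J2


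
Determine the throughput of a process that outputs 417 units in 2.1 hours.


Throughput = units / time
= 417 / 2.1
= 198.6 units/hour


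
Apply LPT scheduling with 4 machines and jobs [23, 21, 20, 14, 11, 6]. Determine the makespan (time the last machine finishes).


Jobs (LPT sorted): [23, 21, 20, 14, 11, 6]
Machines: 4
  J=23 → Machine 1 (load: 0+23=23)
  J=21 → Machine 2 (load: 0+21=21)
  J=20 → Machine 3 (load: 0+20=20)
  J=14 → Machine 4 (load: 0+14=14)
  J=11 → Machine 4 (load: 14+11=25)
  J=6 → Machine 3 (load: 20+6=26)
Machine loads: [23, 21, 26, 25]
Makespan = max = 26 time units


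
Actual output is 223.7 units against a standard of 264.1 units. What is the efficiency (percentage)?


Efficiency = (actual / standard) × 100
= (223.7 / 264.1) × 100
= 84.7%


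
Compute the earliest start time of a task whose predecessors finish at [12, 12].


ES = max of all predecessor completion times
Predecessors: [12, 12]
ES = max(12, 12)
= 12


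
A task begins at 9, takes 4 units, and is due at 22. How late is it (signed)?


Completion = 9 + 4 = 13
Lateness = C - d = 13 - 22
= -9


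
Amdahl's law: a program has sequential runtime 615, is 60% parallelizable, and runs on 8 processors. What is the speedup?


Amdahl's law: T_p = T × ((1-p) + p/N)
= 615 × ((1-0.6) + 0.6/8)
= 615 × (0.40 + 0.0750)
= 615 × 0.4750
= 292.12
Speedup = 615/292.12
= 2.11×


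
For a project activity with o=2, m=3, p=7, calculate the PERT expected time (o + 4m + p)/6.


te = (o + 4m + p) / 6
= (2 + 4×3 + 7) / 6
= (2 + 12 + 7) / 6
= 21 / 6
= 3.50


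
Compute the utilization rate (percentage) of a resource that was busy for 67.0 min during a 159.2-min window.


Utilization = busy / total × 100
= 67.0 / 159.2 × 100
= 42.1%


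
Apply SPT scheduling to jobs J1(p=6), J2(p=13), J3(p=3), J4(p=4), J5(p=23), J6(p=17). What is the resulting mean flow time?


SPT order: J3 → J4 → J1 → J2 → J6 → J5
Completion times:
  J3: C=3
  J4: C=7
  J1: C=13
  J2: C=26
  J6: C=43
  J5: C=66
Sum = 158, n = 6
Mean flow = 158/6
= 26.33


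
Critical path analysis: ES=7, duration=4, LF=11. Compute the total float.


EF = ES + duration = 7 + 4 = 11
LS = LF - duration = 11 - 4 = 7
Total Float = LF - EF = 11 - 11
(or LS - ES = 7 - 7)
= 0


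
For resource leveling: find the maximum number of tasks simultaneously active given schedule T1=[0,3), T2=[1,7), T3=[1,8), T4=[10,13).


Check each time point for overlaps:
  t=1: 3 tasks active (T1, T2, T3)
Max concurrent = 3


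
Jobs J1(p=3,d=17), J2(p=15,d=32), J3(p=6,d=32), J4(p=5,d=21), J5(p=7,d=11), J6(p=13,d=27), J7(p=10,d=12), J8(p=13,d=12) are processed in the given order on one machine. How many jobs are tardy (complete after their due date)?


Completion vs due date:
  J1: C=3, d=17 → on time
  J2: C=18, d=32 → on time
  J3: C=24, d=32 → on time
  J4: C=29, d=21 → TARDY
  J5: C=36, d=11 → TARDY
  J6: C=49, d=27 → TARDY
  J7: C=59, d=12 → TARDY
  J8: C=72, d=12 → TARDY
Tardy jobs: J4, J5, J6, J7, J8
Count = 5


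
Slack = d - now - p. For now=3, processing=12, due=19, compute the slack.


Slack = due - current_time - processing
= 19 - 3 - 12
= 4


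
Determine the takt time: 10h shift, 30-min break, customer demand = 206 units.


Available = 10×60 - 30 = 570 min
Takt time = 570 / 206
= 2.77 min/unit


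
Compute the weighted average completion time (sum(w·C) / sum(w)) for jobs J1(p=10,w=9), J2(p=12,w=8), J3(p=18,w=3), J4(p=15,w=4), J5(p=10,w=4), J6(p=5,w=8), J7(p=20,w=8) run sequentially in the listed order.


Completion times:
  J1: C=10, w×C=9×10=90
  J2: C=22, w×C=8×22=176
  J3: C=40, w×C=3×40=120
  J4: C=55, w×C=4×55=220
  J5: C=65, w×C=4×65=260
  J6: C=70, w×C=8×70=560
  J7: C=90, w×C=8×90=720
Sum w×C = 2146
Sum w = 44
Weighted avg = 2146/44
= 48.77


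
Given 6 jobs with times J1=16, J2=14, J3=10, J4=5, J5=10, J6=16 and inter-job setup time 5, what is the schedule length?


Makespan = Σ processing + (n-1) × setup
= (16 + 14 + 10 + 5 + 10 + 16) + (6-1)×5
= 71 + 25
= 96 time units


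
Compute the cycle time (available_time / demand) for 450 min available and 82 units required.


Cycle time = available time / demand
= 450 / 82
= 5.49 min/unit


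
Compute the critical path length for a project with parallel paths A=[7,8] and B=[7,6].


Path A: 7 + 8 = 15
Path B: 7 + 6 = 13
Critical path = longest = max(15, 13)
= 15 (Path A)


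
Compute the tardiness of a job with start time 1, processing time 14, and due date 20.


Completion = start + processing = 1 + 14 = 15
Tardiness = max(0, C - d) = max(0, 15 - 20)
= max(0, -5)
= 0


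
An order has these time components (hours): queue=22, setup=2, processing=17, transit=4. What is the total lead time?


Lead time = queue + setup + processing + transit
= 22 + 2 + 17 + 4
= 45 hours


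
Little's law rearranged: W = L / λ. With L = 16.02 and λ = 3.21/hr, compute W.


Little's law: L = λW → W = L / λ
= 16.02 / 3.21
= 4.99 hours


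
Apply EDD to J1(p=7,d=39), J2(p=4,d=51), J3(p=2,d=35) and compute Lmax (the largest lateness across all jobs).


EDD order: J3 → J1 → J2
Completion and lateness:
  J3: C=2, d=35, L=2-35=-33
  J1: C=9, d=39, L=9-39=-30
  J2: C=13, d=51, L=13-51=-38
Lmax = max(-33, -30, -38)
= -30


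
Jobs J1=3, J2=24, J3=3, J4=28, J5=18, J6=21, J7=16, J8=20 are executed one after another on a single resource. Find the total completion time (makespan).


Sequential makespan: sum all processing times
= 3 + 24 + 3 + 28 + 18 + 21 + 16 + 20
= 133 time units


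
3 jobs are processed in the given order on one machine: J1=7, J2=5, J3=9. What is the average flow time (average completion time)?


Completion times:
  J1: completes at 7
  J2: completes at 12
  J3: completes at 21
Sum = 40
Average = 40/3
= 13.33


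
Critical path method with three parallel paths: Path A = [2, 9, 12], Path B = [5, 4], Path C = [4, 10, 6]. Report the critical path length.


Path A: 2 + 9 + 12 = 23
Path B: 5 + 4 = 9
Path C: 4 + 10 + 6 = 20
Critical path = longest = max(23, 9, 20)
= 23 (Path A)


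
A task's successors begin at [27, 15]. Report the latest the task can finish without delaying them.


LF = min of all successor start times
Successors start at: [27, 15]
LF = min(27, 15)
= 15


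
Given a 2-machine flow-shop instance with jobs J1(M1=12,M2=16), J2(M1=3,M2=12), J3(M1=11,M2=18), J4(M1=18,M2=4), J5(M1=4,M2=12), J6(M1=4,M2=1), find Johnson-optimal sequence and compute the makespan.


Johnson's rule:
Group 1 (M1≤M2, sort by M1): ['J2', 'J5', 'J3', 'J1']
Group 2 (M1>M2, sort desc M2): ['J4', 'J6']
Sequence: J2 → J5 → J3 → J1 → J4 → J6
Makespan calculation:
  J2: M1 done=3, M2 done=15
  J5: M1 done=7, M2 done=27
  J3: M1 done=18, M2 done=45
  J1: M1 done=30, M2 done=61
  J4: M1 done=48, M2 done=65
  J6: M1 done=52, M2 done=66
= Sequence: J2 → J5 → J3 → J1 → J4 → J6, Makespan: 66


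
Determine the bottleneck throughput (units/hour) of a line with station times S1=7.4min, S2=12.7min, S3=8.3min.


Bottleneck = longest station time
Station times: [7.4, 12.7, 8.3]
Max = 12.7 min
Rate = 60 / 12.7
= 4.72 units/hour (bottleneck: 12.7min)


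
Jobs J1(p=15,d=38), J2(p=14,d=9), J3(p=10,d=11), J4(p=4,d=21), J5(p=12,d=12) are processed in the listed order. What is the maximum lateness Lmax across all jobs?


Lateness per job (L = C - d):
  J1: C=15, d=38, L=-23
  J2: C=29, d=9, L=20
  J3: C=39, d=11, L=28
  J4: C=43, d=21, L=22
  J5: C=55, d=12, L=43
Lmax = max(-23, 20, 28, 22, 43)
= 43


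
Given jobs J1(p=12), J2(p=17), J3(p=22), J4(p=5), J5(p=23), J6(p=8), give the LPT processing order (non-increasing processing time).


LPT: sort by longest processing time first
  J5: p=23
  J3: p=22
  J2: p=17
  J1: p=12
  J6: p=8
  J4: p=5
Order: J5 → J3 → J2 → J1 → J6 → J4


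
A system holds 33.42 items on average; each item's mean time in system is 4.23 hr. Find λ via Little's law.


Little's law: L = λW → λ = L / W
= 33.42 / 4.23
= 7.90 per hour


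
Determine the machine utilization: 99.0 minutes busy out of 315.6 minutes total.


Utilization = busy / total × 100
= 99.0 / 315.6 × 100
= 31.4%


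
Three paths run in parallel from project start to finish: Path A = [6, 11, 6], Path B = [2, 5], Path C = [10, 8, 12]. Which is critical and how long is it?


Path A: 6 + 11 + 6 = 23
Path B: 2 + 5 = 7
Path C: 10 + 8 + 12 = 30
Critical path = longest = max(23, 7, 30)
= 30 (Path C)


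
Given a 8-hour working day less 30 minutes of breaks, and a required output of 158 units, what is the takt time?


Available = 8×60 - 30 = 450 min
Takt time = 450 / 158
= 2.85 min/unit


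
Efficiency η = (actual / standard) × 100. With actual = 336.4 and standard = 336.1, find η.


Efficiency = (actual / standard) × 100
= (336.4 / 336.1) × 100
= 100.1%


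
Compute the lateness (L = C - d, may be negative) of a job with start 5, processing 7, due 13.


Completion = 5 + 7 = 12
Lateness = C - d = 12 - 13
= -1


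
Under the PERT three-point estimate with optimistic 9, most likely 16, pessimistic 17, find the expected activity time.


te = (o + 4m + p) / 6
= (9 + 4×16 + 17) / 6
= (9 + 64 + 17) / 6
= 90 / 6
= 15.00


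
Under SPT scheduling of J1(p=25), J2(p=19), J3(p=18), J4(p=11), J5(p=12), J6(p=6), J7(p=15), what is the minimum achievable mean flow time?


SPT order: J6 → J4 → J5 → J7 → J3 → J2 → J1
Completion times:
  J6: C=6
  J4: C=17
  J5: C=29
  J7: C=44
  J3: C=62
  J2: C=81
  J1: C=106
Sum = 345, n = 7
Mean flow = 345/7
= 49.29


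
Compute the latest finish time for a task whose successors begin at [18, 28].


LF = min of all successor start times
Successors start at: [18, 28]
LF = min(18, 28)
= 18


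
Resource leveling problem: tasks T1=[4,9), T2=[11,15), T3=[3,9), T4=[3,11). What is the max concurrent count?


Check each time point for overlaps:
  t=4: 3 tasks active (T1, T3, T4)
Max concurrent = 3


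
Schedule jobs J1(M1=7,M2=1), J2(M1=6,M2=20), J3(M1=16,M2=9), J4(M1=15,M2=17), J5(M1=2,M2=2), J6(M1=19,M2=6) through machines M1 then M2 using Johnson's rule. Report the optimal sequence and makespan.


Johnson's rule:
Group 1 (M1≤M2, sort by M1): ['J5', 'J2', 'J4']
Group 2 (M1>M2, sort desc M2): ['J3', 'J6', 'J1']
Sequence: J5 → J2 → J4 → J3 → J6 → J1
Makespan calculation:
  J5: M1 done=2, M2 done=4
  J2: M1 done=8, M2 done=28
  J4: M1 done=23, M2 done=45
  J3: M1 done=39, M2 done=54
  J6: M1 done=58, M2 done=64
  J1: M1 done=65, M2 done=66
= Sequence: J5 → J2 → J4 → J3 → J6 → J1, Makespan: 66


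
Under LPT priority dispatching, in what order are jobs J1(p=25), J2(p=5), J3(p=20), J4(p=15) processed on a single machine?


LPT: sort by longest processing time first
  J1: p=25
  J3: p=20
  J4: p=15
  J2: p=5
Order: J1 → J3 → J4 → J2


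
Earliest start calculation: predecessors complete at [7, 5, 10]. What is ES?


ES = max of all predecessor completion times
Predecessors: [7, 5, 10]
ES = max(7, 5, 10)
= 10


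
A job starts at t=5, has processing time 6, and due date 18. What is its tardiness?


Completion = start + processing = 5 + 6 = 11
Tardiness = max(0, C - d) = max(0, 11 - 18)
= max(0, -7)
= 0


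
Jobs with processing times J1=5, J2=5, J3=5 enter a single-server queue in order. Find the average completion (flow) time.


Completion times:
  J1: completes at 5
  J2: completes at 10
  J3: completes at 15
Sum = 30
Average = 30/3
= 10.00


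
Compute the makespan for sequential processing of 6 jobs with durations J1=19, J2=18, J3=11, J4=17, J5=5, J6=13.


Sequential makespan: sum all processing times
= 19 + 18 + 11 + 17 + 5 + 13
= 83 time units


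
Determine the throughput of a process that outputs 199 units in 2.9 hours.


Throughput = units / time
= 199 / 2.9
= 68.6 units/hour


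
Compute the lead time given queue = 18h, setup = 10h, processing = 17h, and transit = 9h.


Lead time = queue + setup + processing + transit
= 18 + 10 + 17 + 9
= 54 hours


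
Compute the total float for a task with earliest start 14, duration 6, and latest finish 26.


EF = ES + duration = 14 + 6 = 20
LS = LF - duration = 26 - 6 = 20
Total Float = LF - EF = 26 - 20
(or LS - ES = 20 - 14)
= 6


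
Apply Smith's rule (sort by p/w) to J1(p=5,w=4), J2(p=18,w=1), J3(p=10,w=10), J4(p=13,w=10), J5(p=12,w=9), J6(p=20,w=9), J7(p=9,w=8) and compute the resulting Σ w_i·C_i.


WSPT order (by p/w): J3 → J7 → J1 → J4 → J5 → J6 → J2
  J3: C=10, w·C=10×10=100
  J7: C=19, w·C=8×19=152
  J1: C=24, w·C=4×24=96
  J4: C=37, w·C=10×37=370
  J5: C=49, w·C=9×49=441
  J6: C=69, w·C=9×69=621
  J2: C=87, w·C=1×87=87
Σ w·C = 1867
= 1867


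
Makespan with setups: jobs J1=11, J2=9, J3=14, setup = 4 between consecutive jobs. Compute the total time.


Makespan = Σ processing + (n-1) × setup
= (11 + 9 + 14) + (3-1)×4
= 34 + 8
= 42 time units


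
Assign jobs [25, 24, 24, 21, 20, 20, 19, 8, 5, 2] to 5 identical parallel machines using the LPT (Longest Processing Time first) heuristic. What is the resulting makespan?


Jobs (LPT sorted): [25, 24, 24, 21, 20, 20, 19, 8, 5, 2]
Machines: 5
  J=25 → Machine 1 (load: 0+25=25)
  J=24 → Machine 2 (load: 0+24=24)
  J=24 → Machine 3 (load: 0+24=24)
  J=21 → Machine 4 (load: 0+21=21)
  J=20 → Machine 5 (load: 0+20=20)
  J=20 → Machine 5 (load: 20+20=40)
  J=19 → Machine 4 (load: 21+19=40)
  J=8 → Machine 2 (load: 24+8=32)
  J=5 → Machine 3 (load: 24+5=29)
  J=2 → Machine 1 (load: 25+2=27)
Machine loads: [27, 32, 29, 40, 40]
Makespan = max = 40 time units


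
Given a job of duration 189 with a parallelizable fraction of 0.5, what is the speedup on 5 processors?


Amdahl's law: T_p = T × ((1-p) + p/N)
= 189 × ((1-0.5) + 0.5/5)
= 189 × (0.50 + 0.1000)
= 189 × 0.6000
= 113.40
Speedup = 189/113.40
= 1.67×


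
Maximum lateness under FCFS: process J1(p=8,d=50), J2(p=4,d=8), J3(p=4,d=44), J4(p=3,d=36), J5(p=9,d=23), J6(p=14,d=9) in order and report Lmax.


Lateness per job (L = C - d):
  J1: C=8, d=50, L=-42
  J2: C=12, d=8, L=4
  J3: C=16, d=44, L=-28
  J4: C=19, d=36, L=-17
  J5: C=28, d=23, L=5
  J6: C=42, d=9, L=33
Lmax = max(-42, 4, -28, -17, 5, 33)
= 33


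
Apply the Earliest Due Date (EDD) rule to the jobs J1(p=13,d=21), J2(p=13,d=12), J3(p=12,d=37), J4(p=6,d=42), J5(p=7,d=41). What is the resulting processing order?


EDD: sort by earliest due date
  J2: d=12, p=13
  J1: d=21, p=13
  J3: d=37, p=12
  J5: d=41, p=7
  J4: d=42, p=6
Order: J2 → J1 → J3 → J5 → J4


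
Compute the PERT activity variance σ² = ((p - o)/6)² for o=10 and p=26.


σ² = ((p - o) / 6)² = (p - o)² / 36
= (26 - 10)² / 36
= 16² / 36
= 256 / 36
= 7.1111


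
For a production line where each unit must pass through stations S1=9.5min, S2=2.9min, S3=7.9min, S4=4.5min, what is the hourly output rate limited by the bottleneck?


Bottleneck = longest station time
Station times: [9.5, 2.9, 7.9, 4.5]
Max = 9.5 min
Rate = 60 / 9.5
= 6.32 units/hour (bottleneck: 9.5min)


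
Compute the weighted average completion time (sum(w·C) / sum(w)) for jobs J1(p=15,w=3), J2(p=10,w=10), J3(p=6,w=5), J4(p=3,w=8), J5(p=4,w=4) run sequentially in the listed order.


Completion times:
  J1: C=15, w×C=3×15=45
  J2: C=25, w×C=10×25=250
  J3: C=31, w×C=5×31=155
  J4: C=34, w×C=8×34=272
  J5: C=38, w×C=4×38=152
Sum w×C = 874
Sum w = 30
Weighted avg = 874/30
= 29.13


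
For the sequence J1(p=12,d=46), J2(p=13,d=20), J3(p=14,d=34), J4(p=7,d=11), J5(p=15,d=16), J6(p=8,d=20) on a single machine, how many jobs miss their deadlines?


Completion vs due date:
  J1: C=12, d=46 → on time
  J2: C=25, d=20 → TARDY
  J3: C=39, d=34 → TARDY
  J4: C=46, d=11 → TARDY
  J5: C=61, d=16 → TARDY
  J6: C=69, d=20 → TARDY
Tardy jobs: J2, J3, J4, J5, J6
Count = 5


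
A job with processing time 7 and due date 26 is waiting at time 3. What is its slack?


Slack = due - current_time - processing
= 26 - 3 - 7
= 16


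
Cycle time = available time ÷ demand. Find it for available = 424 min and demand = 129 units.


Cycle time = available time / demand
= 424 / 129
= 3.29 min/unit


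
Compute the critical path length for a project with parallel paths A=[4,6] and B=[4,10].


Path A: 4 + 6 = 10
Path B: 4 + 10 = 14
Critical path = longest = max(10, 14)
= 14 (Path B)


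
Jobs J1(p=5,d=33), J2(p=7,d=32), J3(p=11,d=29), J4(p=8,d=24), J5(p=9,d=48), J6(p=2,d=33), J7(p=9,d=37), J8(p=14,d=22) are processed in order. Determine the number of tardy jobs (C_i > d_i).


Completion vs due date:
  J1: C=5, d=33 → on time
  J2: C=12, d=32 → on time
  J3: C=23, d=29 → on time
  J4: C=31, d=24 → TARDY
  J5: C=40, d=48 → on time
  J6: C=42, d=33 → TARDY
  J7: C=51, d=37 → TARDY
  J8: C=65, d=22 → TARDY
Tardy jobs: J4, J6, J7, J8
Count = 4


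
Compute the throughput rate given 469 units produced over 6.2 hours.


Throughput = units / time
= 469 / 6.2
= 75.6 units/hour


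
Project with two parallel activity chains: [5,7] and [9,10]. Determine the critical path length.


Path A: 5 + 7 = 12
Path B: 9 + 10 = 19
Critical path = longest = max(12, 19)
= 19 (Path B)


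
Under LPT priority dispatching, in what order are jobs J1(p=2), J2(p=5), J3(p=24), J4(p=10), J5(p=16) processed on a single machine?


LPT: sort by longest processing time first
  J3: p=24
  J5: p=16
  J4: p=10
  J2: p=5
  J1: p=2
Order: J3 → J5 → J4 → J2 → J1


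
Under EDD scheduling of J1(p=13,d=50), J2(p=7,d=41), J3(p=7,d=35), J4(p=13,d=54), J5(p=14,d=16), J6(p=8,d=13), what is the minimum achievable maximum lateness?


EDD order: J6 → J5 → J3 → J2 → J1 → J4
Completion and lateness:
  J6: C=8, d=13, L=8-13=-5
  J5: C=22, d=16, L=22-16=6
  J3: C=29, d=35, L=29-35=-6
  J2: C=36, d=41, L=36-41=-5
  J1: C=49, d=50, L=49-50=-1
  J4: C=62, d=54, L=62-54=8
Lmax = max(-5, 6, -6, -5, -1, 8)
= 8


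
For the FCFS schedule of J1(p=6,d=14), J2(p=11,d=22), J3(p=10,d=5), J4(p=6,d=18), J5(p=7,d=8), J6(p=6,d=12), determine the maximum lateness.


Lateness per job (L = C - d):
  J1: C=6, d=14, L=-8
  J2: C=17, d=22, L=-5
  J3: C=27, d=5, L=22
  J4: C=33, d=18, L=15
  J5: C=40, d=8, L=32
  J6: C=46, d=12, L=34
Lmax = max(-8, -5, 22, 15, 32, 34)
= 34


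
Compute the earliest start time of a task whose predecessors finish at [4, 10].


ES = max of all predecessor completion times
Predecessors: [4, 10]
ES = max(4, 10)
= 10


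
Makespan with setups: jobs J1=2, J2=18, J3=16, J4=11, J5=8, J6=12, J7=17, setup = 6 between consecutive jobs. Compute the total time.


Makespan = Σ processing + (n-1) × setup
= (2 + 18 + 16 + 11 + 8 + 12 + 17) + (7-1)×6
= 84 + 36
= 120 time units


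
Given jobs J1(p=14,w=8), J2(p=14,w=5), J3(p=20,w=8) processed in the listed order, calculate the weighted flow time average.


Completion times:
  J1: C=14, w×C=8×14=112
  J2: C=28, w×C=5×28=140
  J3: C=48, w×C=8×48=384
Sum w×C = 636
Sum w = 21
Weighted avg = 636/21
= 30.29


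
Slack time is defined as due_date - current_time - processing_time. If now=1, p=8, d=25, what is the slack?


Slack = due - current_time - processing
= 25 - 1 - 8
= 16


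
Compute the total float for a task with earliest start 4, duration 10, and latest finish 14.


EF = ES + duration = 4 + 10 = 14
LS = LF - duration = 14 - 10 = 4
Total Float = LF - EF = 14 - 14
(or LS - ES = 4 - 4)
= 0


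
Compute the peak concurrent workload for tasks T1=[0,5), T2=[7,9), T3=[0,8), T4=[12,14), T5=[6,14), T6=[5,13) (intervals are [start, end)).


Check each time point for overlaps:
  t=7: 4 tasks active (T2, T3, T5, T6)
Max concurrent = 4


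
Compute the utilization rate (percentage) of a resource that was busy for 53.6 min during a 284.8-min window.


Utilization = busy / total × 100
= 53.6 / 284.8 × 100
= 18.8%


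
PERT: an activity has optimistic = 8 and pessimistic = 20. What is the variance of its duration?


σ² = ((p - o) / 6)² = (p - o)² / 36
= (20 - 8)² / 36
= 12² / 36
= 144 / 36
= 4.0000


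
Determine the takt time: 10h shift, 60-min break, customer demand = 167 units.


Available = 10×60 - 60 = 540 min
Takt time = 540 / 167
= 3.23 min/unit


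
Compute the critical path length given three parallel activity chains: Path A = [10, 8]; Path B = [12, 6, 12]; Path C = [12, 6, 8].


Path A: 10 + 8 = 18
Path B: 12 + 6 + 12 = 30
Path C: 12 + 6 + 8 = 26
Critical path = longest = max(18, 30, 26)
= 30 (Path B)


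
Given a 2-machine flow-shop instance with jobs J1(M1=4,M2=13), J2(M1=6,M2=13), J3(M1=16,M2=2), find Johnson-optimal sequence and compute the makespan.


Johnson's rule:
Group 1 (M1≤M2, sort by M1): ['J1', 'J2']
Group 2 (M1>M2, sort desc M2): ['J3']
Sequence: J1 → J2 → J3
Makespan calculation:
  J1: M1 done=4, M2 done=17
  J2: M1 done=10, M2 done=30
  J3: M1 done=26, M2 done=32
= Sequence: J1 → J2 → J3, Makespan: 32


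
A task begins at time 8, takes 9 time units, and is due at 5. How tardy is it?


Completion = start + processing = 8 + 9 = 17
Tardiness = max(0, C - d) = max(0, 17 - 5)
= max(0, 12)
= 12


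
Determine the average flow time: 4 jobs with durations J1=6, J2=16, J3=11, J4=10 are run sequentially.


Completion times:
  J1: completes at 6
  J2: completes at 22
  J3: completes at 33
  J4: completes at 43
Sum = 104
Average = 104/4
= 26.00


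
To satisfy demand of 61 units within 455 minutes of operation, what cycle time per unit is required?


Cycle time = available time / demand
= 455 / 61
= 7.46 min/unit


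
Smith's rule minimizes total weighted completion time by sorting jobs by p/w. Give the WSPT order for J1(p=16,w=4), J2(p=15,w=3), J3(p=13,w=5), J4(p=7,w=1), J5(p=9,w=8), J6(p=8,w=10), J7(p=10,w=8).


WSPT (Smith's rule): sort by p/w ascending
  J6: p/w = 8/10 = 0.800
  J5: p/w = 9/8 = 1.125
  J7: p/w = 10/8 = 1.250
  J3: p/w = 13/5 = 2.600
  J1: p/w = 16/4 = 4.000
  J2: p/w = 15/3 = 5.000
  J4: p/w = 7/1 = 7.000
Order: J6 → J5 → J7 → J3 → J1 → J2 → J4


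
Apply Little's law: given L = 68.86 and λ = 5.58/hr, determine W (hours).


Little's law: L = λW → W = L / λ
= 68.86 / 5.58
= 12.34 hours


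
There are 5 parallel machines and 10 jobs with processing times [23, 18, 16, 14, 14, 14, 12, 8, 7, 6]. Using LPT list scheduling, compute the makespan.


Jobs (LPT sorted): [23, 18, 16, 14, 14, 14, 12, 8, 7, 6]
Machines: 5
  J=23 → Machine 1 (load: 0+23=23)
  J=18 → Machine 2 (load: 0+18=18)
  J=16 → Machine 3 (load: 0+16=16)
  J=14 → Machine 4 (load: 0+14=14)
  J=14 → Machine 5 (load: 0+14=14)
  J=14 → Machine 4 (load: 14+14=28)
  J=12 → Machine 5 (load: 14+12=26)
  J=8 → Machine 3 (load: 16+8=24)
  J=7 → Machine 2 (load: 18+7=25)
  J=6 → Machine 1 (load: 23+6=29)
Machine loads: [29, 25, 24, 28, 26]
Makespan = max = 29 time units


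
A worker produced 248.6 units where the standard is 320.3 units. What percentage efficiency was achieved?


Efficiency = (actual / standard) × 100
= (248.6 / 320.3) × 100
= 77.6%


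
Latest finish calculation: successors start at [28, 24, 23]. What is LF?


LF = min of all successor start times
Successors start at: [28, 24, 23]
LF = min(28, 24, 23)
= 23


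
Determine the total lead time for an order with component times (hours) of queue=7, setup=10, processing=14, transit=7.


Lead time = queue + setup + processing + transit
= 7 + 10 + 14 + 7
= 38 hours


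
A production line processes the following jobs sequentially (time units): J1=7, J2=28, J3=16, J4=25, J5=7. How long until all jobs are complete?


Sequential makespan: sum all processing times
= 7 + 28 + 16 + 25 + 7
= 83 time units


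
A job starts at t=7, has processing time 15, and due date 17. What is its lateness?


Completion = 7 + 15 = 22
Lateness = C - d = 22 - 17
= 5


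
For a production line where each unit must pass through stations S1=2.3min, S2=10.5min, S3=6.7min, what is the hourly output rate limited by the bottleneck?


Bottleneck = longest station time
Station times: [2.3, 10.5, 6.7]
Max = 10.5 min
Rate = 60 / 10.5
= 5.71 units/hour (bottleneck: 10.5min)


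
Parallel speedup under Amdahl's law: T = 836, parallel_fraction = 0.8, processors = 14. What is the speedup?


Amdahl's law: T_p = T × ((1-p) + p/N)
= 836 × ((1-0.8) + 0.8/14)
= 836 × (0.20 + 0.0571)
= 836 × 0.2571
= 214.97
Speedup = 836/214.97
= 3.89×


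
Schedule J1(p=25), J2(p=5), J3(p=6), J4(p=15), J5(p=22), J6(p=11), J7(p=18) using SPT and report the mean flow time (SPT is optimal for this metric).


SPT order: J2 → J3 → J6 → J4 → J7 → J5 → J1
Completion times:
  J2: C=5
  J3: C=11
  J6: C=22
  J4: C=37
  J7: C=55
  J5: C=77
  J1: C=102
Sum = 309, n = 7
Mean flow = 309/7
= 44.14


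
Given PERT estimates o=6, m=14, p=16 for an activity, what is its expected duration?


te = (o + 4m + p) / 6
= (6 + 4×14 + 16) / 6
= (6 + 56 + 16) / 6
= 78 / 6
= 13.00


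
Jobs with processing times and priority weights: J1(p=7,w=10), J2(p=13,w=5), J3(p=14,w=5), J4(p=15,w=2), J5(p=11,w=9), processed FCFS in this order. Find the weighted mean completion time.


Completion times:
  J1: C=7, w×C=10×7=70
  J2: C=20, w×C=5×20=100
  J3: C=34, w×C=5×34=170
  J4: C=49, w×C=2×49=98
  J5: C=60, w×C=9×60=540
Sum w×C = 978
Sum w = 31
Weighted avg = 978/31
= 31.55


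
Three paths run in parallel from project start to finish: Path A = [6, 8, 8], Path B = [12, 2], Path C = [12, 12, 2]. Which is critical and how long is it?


Path A: 6 + 8 + 8 = 22
Path B: 12 + 2 = 14
Path C: 12 + 12 + 2 = 26
Critical path = longest = max(22, 14, 26)
= 26 (Path C)


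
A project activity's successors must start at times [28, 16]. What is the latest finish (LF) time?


LF = min of all successor start times
Successors start at: [28, 16]
LF = min(28, 16)
= 16


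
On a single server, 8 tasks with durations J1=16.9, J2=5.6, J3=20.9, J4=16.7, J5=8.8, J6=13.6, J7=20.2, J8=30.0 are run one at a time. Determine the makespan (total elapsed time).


Sequential makespan: sum all processing times
= 16.9 + 5.6 + 20.9 + 16.7 + 8.8 + 13.6 + 20.2 + 30.0
= 132.7 time units


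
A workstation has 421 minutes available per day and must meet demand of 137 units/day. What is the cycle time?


Cycle time = available time / demand
= 421 / 137
= 3.07 min/unit


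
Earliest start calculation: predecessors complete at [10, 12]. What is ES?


ES = max of all predecessor completion times
Predecessors: [10, 12]
ES = max(10, 12)
= 12


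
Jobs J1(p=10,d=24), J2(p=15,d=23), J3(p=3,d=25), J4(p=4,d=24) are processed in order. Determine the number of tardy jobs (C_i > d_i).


Completion vs due date:
  J1: C=10, d=24 → on time
  J2: C=25, d=23 → TARDY
  J3: C=28, d=25 → TARDY
  J4: C=32, d=24 → TARDY
Tardy jobs: J2, J3, J4
Count = 3


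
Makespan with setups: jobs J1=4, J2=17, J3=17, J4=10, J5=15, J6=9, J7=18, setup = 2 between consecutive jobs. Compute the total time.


Makespan = Σ processing + (n-1) × setup
= (4 + 17 + 17 + 10 + 15 + 9 + 18) + (7-1)×2
= 90 + 12
= 102 time units


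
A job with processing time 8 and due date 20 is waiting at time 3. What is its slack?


Slack = due - current_time - processing
= 20 - 3 - 8
= 9


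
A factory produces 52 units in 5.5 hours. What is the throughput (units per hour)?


Throughput = units / time
= 52 / 5.5
= 9.5 units/hour


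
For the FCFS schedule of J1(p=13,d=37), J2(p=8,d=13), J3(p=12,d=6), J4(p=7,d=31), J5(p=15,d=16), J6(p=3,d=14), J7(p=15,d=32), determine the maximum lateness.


Lateness per job (L = C - d):
  J1: C=13, d=37, L=-24
  J2: C=21, d=13, L=8
  J3: C=33, d=6, L=27
  J4: C=40, d=31, L=9
  J5: C=55, d=16, L=39
  J6: C=58, d=14, L=44
  J7: C=73, d=32, L=41
Lmax = max(-24, 8, 27, 9, 39, 44, 41)
= 44


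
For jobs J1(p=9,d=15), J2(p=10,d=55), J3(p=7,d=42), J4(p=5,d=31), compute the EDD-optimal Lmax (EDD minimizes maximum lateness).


EDD order: J1 → J4 → J3 → J2
Completion and lateness:
  J1: C=9, d=15, L=9-15=-6
  J4: C=14, d=31, L=14-31=-17
  J3: C=21, d=42, L=21-42=-21
  J2: C=31, d=55, L=31-55=-24
Lmax = max(-6, -17, -21, -24)
= -6


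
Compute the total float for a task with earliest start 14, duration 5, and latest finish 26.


EF = ES + duration = 14 + 5 = 19
LS = LF - duration = 26 - 5 = 21
Total Float = LF - EF = 26 - 19
(or LS - ES = 21 - 14)
= 7


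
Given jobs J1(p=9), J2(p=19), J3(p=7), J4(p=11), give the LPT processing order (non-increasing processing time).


LPT: sort by longest processing time first
  J2: p=19
  J4: p=11
  J1: p=9
  J3: p=7
Order: J2 → J4 → J1 → J3


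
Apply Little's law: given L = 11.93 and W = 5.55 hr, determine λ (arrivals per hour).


Little's law: L = λW → λ = L / W
= 11.93 / 5.55
= 2.15 per hour


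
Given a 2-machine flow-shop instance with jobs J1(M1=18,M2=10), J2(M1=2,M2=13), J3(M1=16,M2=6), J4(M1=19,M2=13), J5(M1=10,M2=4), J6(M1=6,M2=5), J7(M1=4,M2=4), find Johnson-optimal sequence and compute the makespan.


Johnson's rule:
Group 1 (M1≤M2, sort by M1): ['J2', 'J7']
Group 2 (M1>M2, sort desc M2): ['J4', 'J1', 'J3', 'J6', 'J5']
Sequence: J2 → J7 → J4 → J1 → J3 → J6 → J5
Makespan calculation:
  J2: M1 done=2, M2 done=15
  J7: M1 done=6, M2 done=19
  J4: M1 done=25, M2 done=38
  J1: M1 done=43, M2 done=53
  J3: M1 done=59, M2 done=65
  J6: M1 done=65, M2 done=70
  J5: M1 done=75, M2 done=79
= Sequence: J2 → J7 → J4 → J1 → J3 → J6 → J5, Makespan: 79


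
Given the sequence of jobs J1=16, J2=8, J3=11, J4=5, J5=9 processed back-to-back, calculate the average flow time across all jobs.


Completion times:
  J1: completes at 16
  J2: completes at 24
  J3: completes at 35
  J4: completes at 40
  J5: completes at 49
Sum = 164
Average = 164/5
= 32.80


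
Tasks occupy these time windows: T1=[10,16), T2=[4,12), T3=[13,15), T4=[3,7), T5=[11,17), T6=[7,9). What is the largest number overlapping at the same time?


Check each time point for overlaps:
  t=11: 3 tasks active (T1, T2, T5)
Max concurrent = 3


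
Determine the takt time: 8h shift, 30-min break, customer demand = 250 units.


Available = 8×60 - 30 = 450 min
Takt time = 450 / 250
= 1.80 min/unit


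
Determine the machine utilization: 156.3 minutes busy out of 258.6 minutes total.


Utilization = busy / total × 100
= 156.3 / 258.6 × 100
= 60.4%


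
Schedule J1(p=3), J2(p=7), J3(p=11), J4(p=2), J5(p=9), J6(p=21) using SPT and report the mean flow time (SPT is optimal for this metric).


SPT order: J4 → J1 → J2 → J5 → J3 → J6
Completion times:
  J4: C=2
  J1: C=5
  J2: C=12
  J5: C=21
  J3: C=32
  J6: C=53
Sum = 125, n = 6
Mean flow = 125/6
= 20.83


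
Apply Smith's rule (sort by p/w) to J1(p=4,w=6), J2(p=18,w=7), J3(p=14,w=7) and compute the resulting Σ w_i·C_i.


WSPT order (by p/w): J1 → J3 → J2
  J1: C=4, w·C=6×4=24
  J3: C=18, w·C=7×18=126
  J2: C=36, w·C=7×36=252
Σ w·C = 402
= 402


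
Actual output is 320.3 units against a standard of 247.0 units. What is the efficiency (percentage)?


Efficiency = (actual / standard) × 100
= (320.3 / 247.0) × 100
= 129.7%


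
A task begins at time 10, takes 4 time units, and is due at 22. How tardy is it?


Completion = start + processing = 10 + 4 = 14
Tardiness = max(0, C - d) = max(0, 14 - 22)
= max(0, -8)
= 0


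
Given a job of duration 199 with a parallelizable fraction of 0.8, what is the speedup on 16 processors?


Amdahl's law: T_p = T × ((1-p) + p/N)
= 199 × ((1-0.8) + 0.8/16)
= 199 × (0.20 + 0.0500)
= 199 × 0.2500
= 49.75
Speedup = 199/49.75
= 4.00×


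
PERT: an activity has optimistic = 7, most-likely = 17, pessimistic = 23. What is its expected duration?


te = (o + 4m + p) / 6
= (7 + 4×17 + 23) / 6
= (7 + 68 + 23) / 6
= 98 / 6
= 16.33


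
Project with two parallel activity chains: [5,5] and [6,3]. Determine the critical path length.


Path A: 5 + 5 = 10
Path B: 6 + 3 = 9
Critical path = longest = max(10, 9)
= 10 (Path A)


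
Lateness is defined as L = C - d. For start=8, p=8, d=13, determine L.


Completion = 8 + 8 = 16
Lateness = C - d = 16 - 13
= 3


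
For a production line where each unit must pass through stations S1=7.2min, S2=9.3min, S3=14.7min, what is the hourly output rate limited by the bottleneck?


Bottleneck = longest station time
Station times: [7.2, 9.3, 14.7]
Max = 14.7 min
Rate = 60 / 14.7
= 4.08 units/hour (bottleneck: 14.7min)


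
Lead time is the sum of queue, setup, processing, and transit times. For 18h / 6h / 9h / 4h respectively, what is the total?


Lead time = queue + setup + processing + transit
= 18 + 6 + 9 + 4
= 37 hours


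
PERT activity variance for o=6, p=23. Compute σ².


σ² = ((p - o) / 6)² = (p - o)² / 36
= (23 - 6)² / 36
= 17² / 36
= 289 / 36
= 8.0278


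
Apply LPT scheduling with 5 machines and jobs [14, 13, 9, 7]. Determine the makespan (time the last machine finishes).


Jobs (LPT sorted): [14, 13, 9, 7]
Machines: 5
  J=14 → Machine 1 (load: 0+14=14)
  J=13 → Machine 2 (load: 0+13=13)
  J=9 → Machine 3 (load: 0+9=9)
  J=7 → Machine 4 (load: 0+7=7)
Machine loads: [14, 13, 9, 7, 0]
Makespan = max = 14 time units


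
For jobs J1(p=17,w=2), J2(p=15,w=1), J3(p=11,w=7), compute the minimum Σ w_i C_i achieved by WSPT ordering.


WSPT order (by p/w): J3 → J1 → J2
  J3: C=11, w·C=7×11=77
  J1: C=28, w·C=2×28=56
  J2: C=43, w·C=1×43=43
Σ w·C = 176
= 176


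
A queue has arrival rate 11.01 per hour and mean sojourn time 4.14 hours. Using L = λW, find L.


Little's law: L = λ × W
= 11.01 × 4.14
= 45.58


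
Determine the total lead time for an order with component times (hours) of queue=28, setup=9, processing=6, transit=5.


Lead time = queue + setup + processing + transit
= 28 + 9 + 6 + 5
= 48 hours


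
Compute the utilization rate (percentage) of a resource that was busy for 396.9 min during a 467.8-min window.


Utilization = busy / total × 100
= 396.9 / 467.8 × 100
= 84.8%


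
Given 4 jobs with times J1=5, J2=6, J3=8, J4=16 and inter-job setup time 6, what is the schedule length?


Makespan = Σ processing + (n-1) × setup
= (5 + 6 + 8 + 16) + (4-1)×6
= 35 + 18
= 53 time units


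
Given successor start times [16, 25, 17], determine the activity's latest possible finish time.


LF = min of all successor start times
Successors start at: [16, 25, 17]
LF = min(16, 25, 17)
= 16


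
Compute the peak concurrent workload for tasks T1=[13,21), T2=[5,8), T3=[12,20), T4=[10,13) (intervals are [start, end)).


Check each time point for overlaps:
  t=12: 2 tasks active (T3, T4)
Max concurrent = 2


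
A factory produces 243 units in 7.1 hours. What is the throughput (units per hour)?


Throughput = units / time
= 243 / 7.1
= 34.2 units/hour


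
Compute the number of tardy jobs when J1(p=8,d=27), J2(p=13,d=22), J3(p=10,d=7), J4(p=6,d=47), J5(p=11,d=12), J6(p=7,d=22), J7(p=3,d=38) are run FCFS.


Completion vs due date:
  J1: C=8, d=27 → on time
  J2: C=21, d=22 → on time
  J3: C=31, d=7 → TARDY
  J4: C=37, d=47 → on time
  J5: C=48, d=12 → TARDY
  J6: C=55, d=22 → TARDY
  J7: C=58, d=38 → TARDY
Tardy jobs: J3, J5, J6, J7
Count = 4


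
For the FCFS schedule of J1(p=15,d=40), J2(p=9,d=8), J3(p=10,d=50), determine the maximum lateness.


Lateness per job (L = C - d):
  J1: C=15, d=40, L=-25
  J2: C=24, d=8, L=16
  J3: C=34, d=50, L=-16
Lmax = max(-25, 16, -16)
= 16


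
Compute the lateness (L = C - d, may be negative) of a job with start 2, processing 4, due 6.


Completion = 2 + 4 = 6
Lateness = C - d = 6 - 6
= 0


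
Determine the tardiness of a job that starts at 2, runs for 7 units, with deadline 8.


Completion = start + processing = 2 + 7 = 9
Tardiness = max(0, C - d) = max(0, 9 - 8)
= max(0, 1)
= 1


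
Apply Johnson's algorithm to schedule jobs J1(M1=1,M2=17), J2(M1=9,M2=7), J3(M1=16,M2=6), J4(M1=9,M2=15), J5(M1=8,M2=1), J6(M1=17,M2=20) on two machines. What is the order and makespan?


Johnson's rule:
Group 1 (M1≤M2, sort by M1): ['J1', 'J4', 'J6']
Group 2 (M1>M2, sort desc M2): ['J2', 'J3', 'J5']
Sequence: J1 → J4 → J6 → J2 → J3 → J5
Makespan calculation:
  J1: M1 done=1, M2 done=18
  J4: M1 done=10, M2 done=33
  J6: M1 done=27, M2 done=53
  J2: M1 done=36, M2 done=60
  J3: M1 done=52, M2 done=66
  J5: M1 done=60, M2 done=67
= Sequence: J1 → J4 → J6 → J2 → J3 → J5, Makespan: 67


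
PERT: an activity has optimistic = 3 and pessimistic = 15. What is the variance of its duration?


σ² = ((p - o) / 6)² = (p - o)² / 36
= (15 - 3)² / 36
= 12² / 36
= 144 / 36
= 4.0000


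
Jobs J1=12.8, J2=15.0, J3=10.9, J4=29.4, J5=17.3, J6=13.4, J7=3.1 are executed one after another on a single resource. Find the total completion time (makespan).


Sequential makespan: sum all processing times
= 12.8 + 15.0 + 10.9 + 29.4 + 17.3 + 13.4 + 3.1
= 101.9 time units


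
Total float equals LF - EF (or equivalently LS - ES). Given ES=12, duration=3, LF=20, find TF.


EF = ES + duration = 12 + 3 = 15
LS = LF - duration = 20 - 3 = 17
Total Float = LF - EF = 20 - 15
(or LS - ES = 17 - 12)
= 5


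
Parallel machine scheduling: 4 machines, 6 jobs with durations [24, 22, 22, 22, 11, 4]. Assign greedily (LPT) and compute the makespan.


Jobs (LPT sorted): [24, 22, 22, 22, 11, 4]
Machines: 4
  J=24 → Machine 1 (load: 0+24=24)
  J=22 → Machine 2 (load: 0+22=22)
  J=22 → Machine 3 (load: 0+22=22)
  J=22 → Machine 4 (load: 0+22=22)
  J=11 → Machine 2 (load: 22+11=33)
  J=4 → Machine 3 (load: 22+4=26)
Machine loads: [24, 33, 26, 22]
Makespan = max = 33 time units


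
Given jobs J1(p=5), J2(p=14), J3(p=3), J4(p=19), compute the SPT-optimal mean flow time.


SPT order: J3 → J1 → J2 → J4
Completion times:
  J3: C=3
  J1: C=8
  J2: C=22
  J4: C=41
Sum = 74, n = 4
Mean flow = 74/4
= 18.50


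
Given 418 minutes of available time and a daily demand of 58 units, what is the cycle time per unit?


Cycle time = available time / demand
= 418 / 58
= 7.21 min/unit


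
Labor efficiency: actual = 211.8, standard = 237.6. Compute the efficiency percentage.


Efficiency = (actual / standard) × 100
= (211.8 / 237.6) × 100
= 89.1%


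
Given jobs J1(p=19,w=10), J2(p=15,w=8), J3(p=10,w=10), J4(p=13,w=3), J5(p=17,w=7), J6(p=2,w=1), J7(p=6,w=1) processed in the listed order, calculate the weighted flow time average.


Completion times:
  J1: C=19, w×C=10×19=190
  J2: C=34, w×C=8×34=272
  J3: C=44, w×C=10×44=440
  J4: C=57, w×C=3×57=171
  J5: C=74, w×C=7×74=518
  J6: C=76, w×C=1×76=76
  J7: C=82, w×C=1×82=82
Sum w×C = 1749
Sum w = 40
Weighted avg = 1749/40
= 43.73


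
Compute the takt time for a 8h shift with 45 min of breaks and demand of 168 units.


Available = 8×60 - 45 = 435 min
Takt time = 435 / 168
= 2.59 min/unit


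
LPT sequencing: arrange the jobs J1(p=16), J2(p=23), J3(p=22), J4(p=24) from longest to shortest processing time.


LPT: sort by longest processing time first
  J4: p=24
  J2: p=23
  J3: p=22
  J1: p=16
Order: J4 → J2 → J3 → J1
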